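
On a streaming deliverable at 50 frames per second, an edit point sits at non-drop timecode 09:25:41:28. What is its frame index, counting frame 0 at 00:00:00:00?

Total seconds to the label: (9 × 3600 + 25 × 60 + 41) = 33941.
Frame index = 33941 × 50 + 28 = 1697078.

frame 1697078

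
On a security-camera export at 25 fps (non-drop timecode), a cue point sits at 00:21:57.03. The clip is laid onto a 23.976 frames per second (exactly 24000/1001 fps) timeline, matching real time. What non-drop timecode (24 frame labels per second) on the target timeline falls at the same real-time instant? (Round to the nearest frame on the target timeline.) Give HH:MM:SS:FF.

Source frame index: (0×3600 + 21×60 + 57) × 25 + 3 = 32928.
Real time: 32928 / (25) = 32928/25 s.
Target frame: (32928/25) × (24000/1001) = 4515840/143 ≈ 31579.301 → 31579.
At 24 labels/s: frame 31579 → 00:21:55:19.

00:21:55:19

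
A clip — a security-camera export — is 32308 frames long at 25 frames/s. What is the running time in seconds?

Running time = 32308 / (25) = 1292.32 s.

1292.32 seconds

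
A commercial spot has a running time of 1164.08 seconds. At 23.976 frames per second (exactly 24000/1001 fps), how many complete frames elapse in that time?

27910 frames

Frames = 1164.08 × 24000/1001 = 27937920/1001 ≈ 27910.0100.
Complete frames: 27910.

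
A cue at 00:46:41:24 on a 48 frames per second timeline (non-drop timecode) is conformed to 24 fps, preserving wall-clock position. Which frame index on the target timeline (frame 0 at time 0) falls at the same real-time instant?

frame 67236

Source frame index: (0×3600 + 46×60 + 41) × 48 + 24 = 134472.
Real time: 134472 / (48) = 5603/2 s.
Target frame: (5603/2) × (24) = 67236.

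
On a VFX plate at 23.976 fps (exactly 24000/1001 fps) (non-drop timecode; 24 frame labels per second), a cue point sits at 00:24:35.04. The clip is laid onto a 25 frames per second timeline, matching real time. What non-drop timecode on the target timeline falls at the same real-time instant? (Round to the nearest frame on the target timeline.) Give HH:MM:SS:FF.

00:24:36:16

Source frame index: (0×3600 + 24×60 + 35) × 24 + 4 = 35404.
Real time: 35404 / (24000/1001) = 8859851/6000 s.
Target frame: (8859851/6000) × (25) = 8859851/240 ≈ 36916.046 → 36916.
At 25 labels/s: frame 36916 → 00:24:36:16.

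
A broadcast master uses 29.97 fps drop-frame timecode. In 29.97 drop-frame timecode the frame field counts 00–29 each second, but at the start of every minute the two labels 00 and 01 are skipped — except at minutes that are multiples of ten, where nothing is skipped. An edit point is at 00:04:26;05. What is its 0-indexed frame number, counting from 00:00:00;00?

Complete 10-minute blocks: 0, each 17982 frames → 0.
Remaining 4 whole minutes in the current block: 1800 + 3 × 1798 = 7194 frames.
Within the current minute: 26 × 30 + 5 − 2 = 783 (labels ;00/;01 skipped at this minute). Total = 0 + 7194 + 783 = 7977.

7977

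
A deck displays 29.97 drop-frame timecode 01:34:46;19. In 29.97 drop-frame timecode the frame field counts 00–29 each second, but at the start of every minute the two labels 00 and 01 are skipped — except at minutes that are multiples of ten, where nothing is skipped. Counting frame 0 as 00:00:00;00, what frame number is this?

170429

Complete 10-minute blocks: 9, each 17982 frames → 161838.
Remaining 4 whole minutes in the current block: 1800 + 3 × 1798 = 7194 frames.
Within the current minute: 46 × 30 + 19 − 2 = 1397 (labels ;00/;01 skipped at this minute). Total = 161838 + 7194 + 1397 = 170429.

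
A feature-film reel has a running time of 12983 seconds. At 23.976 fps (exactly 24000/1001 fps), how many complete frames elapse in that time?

Frames = 12983 × 24000/1001 = 311592000/1001 ≈ 311280.7193.
Complete frames: 311280.

311280 frames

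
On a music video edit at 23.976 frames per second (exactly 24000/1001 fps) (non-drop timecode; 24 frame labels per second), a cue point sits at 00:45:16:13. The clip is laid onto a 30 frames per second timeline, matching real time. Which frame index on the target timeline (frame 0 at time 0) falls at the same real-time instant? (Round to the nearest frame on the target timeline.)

frame 81578

Source frame index: (0×3600 + 45×60 + 16) × 24 + 13 = 65197.
Real time: 65197 / (24000/1001) = 65262197/24000 s.
Target frame: (65262197/24000) × (30) = 65262197/800 ≈ 81577.746 → 81578.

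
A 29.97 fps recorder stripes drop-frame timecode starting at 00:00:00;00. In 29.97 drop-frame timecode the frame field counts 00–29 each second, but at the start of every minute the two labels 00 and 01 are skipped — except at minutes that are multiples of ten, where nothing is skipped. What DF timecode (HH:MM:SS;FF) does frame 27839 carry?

Ten DF minutes hold 17982 frames, so frame 27839 lies in block 1 (frames 17982–35963) with 9857 frames into that block.
The block's first minute is 1800 frames and the rest 1798 each; 9857 frames reaches minute 5, so 1 × 18 + 5 × 2 = 28 labels have been skipped so far.
Adding those back, label number 27839 + 28 = 27867 at 30 labels/s is 928 s + 27 f = 0 h 15 min 28 s frame 27, i.e. 00:15:28;27.

00:15:28;27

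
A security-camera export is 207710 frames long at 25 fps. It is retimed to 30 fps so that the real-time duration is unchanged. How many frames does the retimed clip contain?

249252 frames

Target frames = source frames × (target rate / source rate) = 207710 × (30)/(25) = 207710 × 6/5 = 249252.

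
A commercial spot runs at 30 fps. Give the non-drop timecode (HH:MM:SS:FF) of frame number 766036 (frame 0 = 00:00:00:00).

766036 ÷ 30 = 25534 full seconds, remainder 16 frames.
25534 s = 7 h 5 min 34 s.
Timecode: 07:05:34:16.

07:05:34:16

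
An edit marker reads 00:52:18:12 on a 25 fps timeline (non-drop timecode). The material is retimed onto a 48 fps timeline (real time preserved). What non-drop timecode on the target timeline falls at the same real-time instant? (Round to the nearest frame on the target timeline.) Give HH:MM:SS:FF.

Source frame index: (0×3600 + 52×60 + 18) × 25 + 12 = 78462.
Real time: 78462 / (25) = 78462/25 s.
Target frame: (78462/25) × (48) = 3766176/25 ≈ 150647.040 → 150647.
At 48 labels/s: frame 150647 → 00:52:18:23.

00:52:18:23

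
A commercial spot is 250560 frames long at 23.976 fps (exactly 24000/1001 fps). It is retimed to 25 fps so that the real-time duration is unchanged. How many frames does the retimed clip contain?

261261 frames

Target frames = source frames × (target rate / source rate) = 250560 × (25)/(24000/1001) = 250560 × 1001/960 = 261261.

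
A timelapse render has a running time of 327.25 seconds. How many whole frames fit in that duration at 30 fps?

Frames = 327.25 × 30 = 19635/2 ≈ 9817.5000.
Complete frames: 9817.

9817 frames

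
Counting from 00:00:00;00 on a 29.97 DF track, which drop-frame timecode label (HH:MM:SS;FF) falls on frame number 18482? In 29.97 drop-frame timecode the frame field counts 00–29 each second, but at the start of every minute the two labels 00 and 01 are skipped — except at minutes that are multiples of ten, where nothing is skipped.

00:10:16;20

Ten DF minutes hold 17982 frames, so frame 18482 lies in block 1 (frames 17982–35963) with 500 frames into that block.
The block's first minute is 1800 frames and the rest 1798 each; 500 frames reaches minute 0, so 1 × 18 + 0 × 2 = 18 labels have been skipped so far.
Adding those back, label number 18482 + 18 = 18500 at 30 labels/s is 616 s + 20 f = 0 h 10 min 16 s frame 20, i.e. 00:10:16;20.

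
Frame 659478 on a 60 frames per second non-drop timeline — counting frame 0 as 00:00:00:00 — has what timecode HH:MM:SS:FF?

03:03:11:18

659478 ÷ 60 = 10991 full seconds, remainder 18 frames.
10991 s = 3 h 3 min 11 s.
Timecode: 03:03:11:18.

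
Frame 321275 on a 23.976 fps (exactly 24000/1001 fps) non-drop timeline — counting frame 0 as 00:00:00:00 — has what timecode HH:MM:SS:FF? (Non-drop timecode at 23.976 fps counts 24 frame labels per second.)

321275 ÷ 24 = 13386 full seconds, remainder 11 frames.
13386 s = 3 h 43 min 6 s.
Timecode: 03:43:06:11.

03:43:06:11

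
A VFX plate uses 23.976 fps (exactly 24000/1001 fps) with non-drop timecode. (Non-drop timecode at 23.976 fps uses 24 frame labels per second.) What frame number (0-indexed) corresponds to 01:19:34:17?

114593

Total seconds to the label: (1 × 3600 + 19 × 60 + 34) = 4774.
Frame index = 4774 × 24 + 17 = 114593.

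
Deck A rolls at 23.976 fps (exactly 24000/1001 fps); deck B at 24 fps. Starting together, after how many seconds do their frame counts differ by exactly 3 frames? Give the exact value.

The gap grows by |24 − 24000/1001| = 24/1001 frames per second.
Time for a 3-frame gap: 3 ÷ (24/1001) = 125.125 s.

125.125 seconds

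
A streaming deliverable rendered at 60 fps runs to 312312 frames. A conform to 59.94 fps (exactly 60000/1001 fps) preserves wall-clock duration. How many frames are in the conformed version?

Target frames = source frames × (target rate / source rate) = 312312 × (60000/1001)/(60) = 312312 × 1000/1001 = 312000.

312000 frames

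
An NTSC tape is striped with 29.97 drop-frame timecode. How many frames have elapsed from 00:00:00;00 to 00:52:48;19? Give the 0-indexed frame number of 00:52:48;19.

94965

As if non-drop at 30 labels/s: (0 × 3600 + 52 × 60 + 48) × 30 + 19 = 95059.
Minute boundaries passed: 52; those not divisible by 10: 52 − 5 = 47; dropped labels = 2 × 47 = 94.
Actual frame index = 95059 − 94 = 94965.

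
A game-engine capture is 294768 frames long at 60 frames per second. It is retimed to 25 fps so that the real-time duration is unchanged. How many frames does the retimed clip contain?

122820 frames

Target frames = source frames × (target rate / source rate) = 294768 × (25)/(60) = 294768 × 5/12 = 122820.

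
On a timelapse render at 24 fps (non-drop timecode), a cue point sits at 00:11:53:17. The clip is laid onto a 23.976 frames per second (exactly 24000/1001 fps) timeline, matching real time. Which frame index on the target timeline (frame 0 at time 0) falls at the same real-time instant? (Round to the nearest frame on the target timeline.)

Source frame index: (0×3600 + 11×60 + 53) × 24 + 17 = 17129.
Real time: 17129 / (24) = 17129/24 s.
Target frame: (17129/24) × (24000/1001) = 2447000/143 ≈ 17111.888 → 17112.

frame 17112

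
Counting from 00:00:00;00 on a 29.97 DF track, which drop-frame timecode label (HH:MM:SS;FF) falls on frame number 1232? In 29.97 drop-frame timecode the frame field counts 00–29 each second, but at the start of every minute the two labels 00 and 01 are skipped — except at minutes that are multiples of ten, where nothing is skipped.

Ten DF minutes hold 17982 frames, so frame 1232 lies in block 0 (frames 0–17981) with 1232 frames into that block.
The block's first minute is 1800 frames and the rest 1798 each; 1232 frames reaches minute 0, so 0 × 18 + 0 × 2 = 0 labels have been skipped so far.
Adding those back, label number 1232 + 0 = 1232 at 30 labels/s is 41 s + 2 f = 0 h 0 min 41 s frame 2, i.e. 00:00:41;02.

00:00:41;02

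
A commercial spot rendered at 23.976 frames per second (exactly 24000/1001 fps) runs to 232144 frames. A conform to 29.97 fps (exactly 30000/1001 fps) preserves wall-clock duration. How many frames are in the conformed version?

290180 frames

Frames at target rate = 232144 × (30000/1001) / (24000/1001) = 290180.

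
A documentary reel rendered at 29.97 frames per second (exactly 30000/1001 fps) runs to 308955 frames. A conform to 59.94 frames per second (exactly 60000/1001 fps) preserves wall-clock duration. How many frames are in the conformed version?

Target frames = source frames × (target rate / source rate) = 308955 × (60000/1001)/(30000/1001) = 308955 × 2 = 617910.

617910 frames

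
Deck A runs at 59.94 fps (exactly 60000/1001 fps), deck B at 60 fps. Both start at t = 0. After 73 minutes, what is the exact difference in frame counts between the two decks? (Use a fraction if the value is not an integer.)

262800/1001 frames

73 min = 4380 s.
A emits 60000/1001 × 4380 = 262800000/1001 frames; B emits 60 × 4380 = 262800.
Difference = 262800/1001 frames (≈ 262.5375); B is ahead of A.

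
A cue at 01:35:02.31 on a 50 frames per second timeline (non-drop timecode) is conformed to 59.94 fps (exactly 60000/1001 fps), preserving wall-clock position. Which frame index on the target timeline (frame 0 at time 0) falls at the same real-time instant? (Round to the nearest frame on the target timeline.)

frame 341815

Source frame index: (1×3600 + 35×60 + 2) × 50 + 31 = 285131.
Real time: 285131 / (50) = 285131/50 s.
Target frame: (285131/50) × (60000/1001) = 4443600/13 ≈ 341815.385 → 341815.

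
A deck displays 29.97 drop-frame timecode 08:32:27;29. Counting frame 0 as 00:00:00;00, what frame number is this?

As if non-drop at 30 labels/s: (8 × 3600 + 32 × 60 + 27) × 30 + 29 = 922439.
Minute boundaries passed: 512; those not divisible by 10: 512 − 51 = 461; dropped labels = 2 × 461 = 922.
Actual frame index = 922439 − 922 = 921517.

921517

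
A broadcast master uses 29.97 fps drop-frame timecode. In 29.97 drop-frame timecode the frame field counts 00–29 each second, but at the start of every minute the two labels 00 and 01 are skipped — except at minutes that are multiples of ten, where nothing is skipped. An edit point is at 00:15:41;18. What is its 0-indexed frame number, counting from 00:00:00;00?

28220

Complete 10-minute blocks: 1, each 17982 frames → 17982.
Remaining 5 whole minutes in the current block: 1800 + 4 × 1798 = 8992 frames.
Within the current minute: 41 × 30 + 18 − 2 = 1246 (labels ;00/;01 skipped at this minute). Total = 17982 + 8992 + 1246 = 28220.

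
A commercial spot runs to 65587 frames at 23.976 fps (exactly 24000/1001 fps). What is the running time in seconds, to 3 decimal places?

Running time = 65587 × 1001/24000 = 65652587/24000 s ≈ 2735.524 s.

2735.524 seconds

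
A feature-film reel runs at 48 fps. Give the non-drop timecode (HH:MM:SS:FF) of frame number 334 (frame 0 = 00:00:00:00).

334 ÷ 48 = 6 full seconds, remainder 46 frames.
6 s = 0 h 0 min 6 s.
Timecode: 00:00:06:46.

00:00:06:46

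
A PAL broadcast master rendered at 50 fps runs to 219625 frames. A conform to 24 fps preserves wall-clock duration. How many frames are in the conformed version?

105420 frames

Target frames = source frames × (target rate / source rate) = 219625 × (24)/(50) = 219625 × 12/25 = 105420.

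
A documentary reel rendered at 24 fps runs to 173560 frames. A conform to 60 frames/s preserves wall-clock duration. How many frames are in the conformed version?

Target frames = source frames × (target rate / source rate) = 173560 × (60)/(24) = 173560 × 5/2 = 433900.

433900 frames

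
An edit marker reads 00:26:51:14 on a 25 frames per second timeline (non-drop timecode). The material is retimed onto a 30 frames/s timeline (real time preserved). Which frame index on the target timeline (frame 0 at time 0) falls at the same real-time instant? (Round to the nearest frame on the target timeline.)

frame 48347

Source frame index: (0×3600 + 26×60 + 51) × 25 + 14 = 40289.
Real time: 40289 / (25) = 40289/25 s.
Target frame: (40289/25) × (30) = 241734/5 ≈ 48346.800 → 48347.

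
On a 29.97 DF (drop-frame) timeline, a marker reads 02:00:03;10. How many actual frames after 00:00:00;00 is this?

215884

Complete 10-minute blocks: 12, each 17982 frames → 215784.
Remaining 0 whole minutes in the current block: 0 frames.
Within the current minute: 3 × 30 + 10 = 100. Total = 215784 + 0 + 100 = 215884.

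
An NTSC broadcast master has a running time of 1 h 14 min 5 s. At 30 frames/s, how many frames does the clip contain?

133350 frames

1 h 14 min 5 s = 4445 s.
Frames = 4445 × 30 = 133350.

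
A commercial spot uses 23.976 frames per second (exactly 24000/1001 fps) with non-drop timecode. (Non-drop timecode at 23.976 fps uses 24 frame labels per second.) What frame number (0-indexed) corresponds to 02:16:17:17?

196265

Total seconds to the label: (2 × 3600 + 16 × 60 + 17) = 8177.
Frame index = 8177 × 24 + 17 = 196265.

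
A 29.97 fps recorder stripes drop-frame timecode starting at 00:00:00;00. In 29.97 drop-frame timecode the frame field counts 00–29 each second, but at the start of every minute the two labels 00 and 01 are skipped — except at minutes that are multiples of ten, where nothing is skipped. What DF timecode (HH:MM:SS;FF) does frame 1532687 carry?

14:12:20;21

Each 10-minute DF block holds 10 × 60 × 30 − 9 × 2 = 17982 frames. 1532687 ÷ 17982 → 85 full blocks, remainder 4217.
Within the partial block the first minute is 1800 frames and each further minute 1798, so 2 further minute boundaries passed. Total skipped labels = 18 × 85 + 2 × 2 = 1534.
Non-drop label index = 1532687 + 1534 = 1534221; at 30 labels/s that is 14:12:20:21, i.e. DF 14:12:20;21.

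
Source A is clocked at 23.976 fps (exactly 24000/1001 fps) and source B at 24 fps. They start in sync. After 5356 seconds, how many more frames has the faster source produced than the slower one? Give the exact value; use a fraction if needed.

A emits 24000/1001 × 5356 = 9888000/77 frames; B emits 24 × 5356 = 128544.
Difference = 9888/77 frames (≈ 128.4156); B is ahead of A.

9888/77 frames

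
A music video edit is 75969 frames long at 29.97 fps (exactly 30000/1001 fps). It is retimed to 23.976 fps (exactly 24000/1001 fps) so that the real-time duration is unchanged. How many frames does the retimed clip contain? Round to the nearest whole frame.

60775 frames

Frames at target rate = 75969 × (24000/1001) / (30000/1001) = 303876/5 ≈ 60775.200.
Nearest whole frame: 60775.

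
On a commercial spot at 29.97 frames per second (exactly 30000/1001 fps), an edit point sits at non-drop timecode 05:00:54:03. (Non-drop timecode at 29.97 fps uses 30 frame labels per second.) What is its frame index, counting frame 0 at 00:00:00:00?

Total seconds to the label: (5 × 3600 + 0 × 60 + 54) = 18054.
Frame index = 18054 × 30 + 3 = 541623.

541623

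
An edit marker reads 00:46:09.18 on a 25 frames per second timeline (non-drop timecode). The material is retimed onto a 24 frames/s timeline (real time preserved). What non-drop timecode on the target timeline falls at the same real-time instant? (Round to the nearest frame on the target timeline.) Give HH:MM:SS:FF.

00:46:09:17

Source frame index: (0×3600 + 46×60 + 9) × 25 + 18 = 69243.
Real time: 69243 / (25) = 69243/25 s.
Target frame: (69243/25) × (24) = 1661832/25 ≈ 66473.280 → 66473.
At 24 labels/s: frame 66473 → 00:46:09:17.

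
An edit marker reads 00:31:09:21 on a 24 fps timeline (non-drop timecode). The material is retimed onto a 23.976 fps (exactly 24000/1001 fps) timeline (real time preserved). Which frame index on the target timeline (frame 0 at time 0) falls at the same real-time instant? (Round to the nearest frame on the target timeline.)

frame 44832

Source frame index: (0×3600 + 31×60 + 9) × 24 + 21 = 44877.
Real time: 44877 / (24) = 14959/8 s.
Target frame: (14959/8) × (24000/1001) = 6411000/143 ≈ 44832.168 → 44832.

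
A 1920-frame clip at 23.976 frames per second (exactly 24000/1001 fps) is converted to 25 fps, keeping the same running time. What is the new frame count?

Target frames = source frames × (target rate / source rate) = 1920 × (25)/(24000/1001) = 1920 × 1001/960 = 2002.

2002 frames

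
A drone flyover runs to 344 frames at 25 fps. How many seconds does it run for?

13.76 seconds

Running time = 344 / (25) = 13.76 s.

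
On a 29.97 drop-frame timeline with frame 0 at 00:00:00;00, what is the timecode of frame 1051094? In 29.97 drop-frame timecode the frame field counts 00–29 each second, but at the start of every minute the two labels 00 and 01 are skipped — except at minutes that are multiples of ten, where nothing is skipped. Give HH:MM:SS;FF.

Each 10-minute DF block holds 10 × 60 × 30 − 9 × 2 = 17982 frames. 1051094 ÷ 17982 → 58 full blocks, remainder 8138.
Within the partial block the first minute is 1800 frames and each further minute 1798, so 4 further minute boundaries passed. Total skipped labels = 18 × 58 + 2 × 4 = 1052.
Non-drop label index = 1051094 + 1052 = 1052146; at 30 labels/s that is 09:44:31:16, i.e. DF 09:44:31;16.

09:44:31;16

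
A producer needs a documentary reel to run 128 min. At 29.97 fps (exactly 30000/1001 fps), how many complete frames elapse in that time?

230169 frames

128 min = 7680 s.
Frames = 7680 × 30000/1001 = 230400000/1001 ≈ 230169.8302.
Complete frames: 230169.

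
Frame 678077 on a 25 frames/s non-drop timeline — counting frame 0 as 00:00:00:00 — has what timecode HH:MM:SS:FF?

07:32:03:02

678077 ÷ 25 = 27123 full seconds, remainder 2 frames.
27123 s = 7 h 32 min 3 s.
Timecode: 07:32:03:02.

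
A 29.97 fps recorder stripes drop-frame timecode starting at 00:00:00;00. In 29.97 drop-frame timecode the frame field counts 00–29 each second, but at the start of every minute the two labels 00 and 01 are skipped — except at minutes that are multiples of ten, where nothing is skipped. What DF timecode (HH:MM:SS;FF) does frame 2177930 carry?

20:11:10;10

Each 10-minute DF block holds 10 × 60 × 30 − 9 × 2 = 17982 frames. 2177930 ÷ 17982 → 121 full blocks, remainder 2108.
Within the partial block the first minute is 1800 frames and each further minute 1798, so 1 further minute boundary passed. Total skipped labels = 18 × 121 + 2 × 1 = 2180.
Non-drop label index = 2177930 + 2180 = 2180110; at 30 labels/s that is 20:11:10:10, i.e. DF 20:11:10;10.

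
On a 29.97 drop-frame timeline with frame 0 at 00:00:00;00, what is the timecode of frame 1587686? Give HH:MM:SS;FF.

Ten DF minutes hold 17982 frames, so frame 1587686 lies in block 88 (frames 1582416–1600397) with 5270 frames into that block.
The block's first minute is 1800 frames and the rest 1798 each; 5270 frames reaches minute 2, so 88 × 18 + 2 × 2 = 1588 labels have been skipped so far.
Adding those back, label number 1587686 + 1588 = 1589274 at 30 labels/s is 52975 s + 24 f = 14 h 42 min 55 s frame 24, i.e. 14:42:55;24.

14:42:55;24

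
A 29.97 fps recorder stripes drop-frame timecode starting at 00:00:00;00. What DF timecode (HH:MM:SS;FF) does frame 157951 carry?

01:27:50;09

Each 10-minute DF block holds 10 × 60 × 30 − 9 × 2 = 17982 frames. 157951 ÷ 17982 → 8 full blocks, remainder 14095.
Within the partial block the first minute is 1800 frames and each further minute 1798, so 7 further minute boundaries passed. Total skipped labels = 18 × 8 + 2 × 7 = 158.
Non-drop label index = 157951 + 158 = 158109; at 30 labels/s that is 01:27:50:09, i.e. DF 01:27:50;09.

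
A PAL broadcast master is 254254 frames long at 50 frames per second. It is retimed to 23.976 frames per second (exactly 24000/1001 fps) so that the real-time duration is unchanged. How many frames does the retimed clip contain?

Target frames = source frames × (target rate / source rate) = 254254 × (24000/1001)/(50) = 254254 × 480/1001 = 121920.

121920 frames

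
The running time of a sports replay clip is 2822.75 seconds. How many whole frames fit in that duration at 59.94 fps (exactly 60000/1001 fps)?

169195 frames

Frames = 2822.75 × 60000/1001 = 24195000/143 ≈ 169195.8042.
Complete frames: 169195.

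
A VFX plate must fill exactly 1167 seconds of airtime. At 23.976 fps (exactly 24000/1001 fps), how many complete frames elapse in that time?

27980 frames

Frames = 1167 × 24000/1001 = 28008000/1001 ≈ 27980.0200.
Complete frames: 27980.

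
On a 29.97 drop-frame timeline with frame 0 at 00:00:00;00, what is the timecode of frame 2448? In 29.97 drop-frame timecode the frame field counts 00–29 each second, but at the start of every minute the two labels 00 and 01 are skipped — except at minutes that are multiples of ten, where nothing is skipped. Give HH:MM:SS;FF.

00:01:21;20

Each 10-minute DF block holds 10 × 60 × 30 − 9 × 2 = 17982 frames. 2448 ÷ 17982 → 0 full blocks, remainder 2448.
Within the partial block the first minute is 1800 frames and each further minute 1798, so 1 further minute boundary passed. Total skipped labels = 18 × 0 + 2 × 1 = 2.
Non-drop label index = 2448 + 2 = 2450; at 30 labels/s that is 00:01:21:20, i.e. DF 00:01:21;20.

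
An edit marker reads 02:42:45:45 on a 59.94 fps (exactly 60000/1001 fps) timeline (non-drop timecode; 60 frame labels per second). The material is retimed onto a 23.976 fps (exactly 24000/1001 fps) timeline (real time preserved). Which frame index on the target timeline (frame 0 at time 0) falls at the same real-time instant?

frame 234378

Source frame index: (2×3600 + 42×60 + 45) × 60 + 45 = 585945.
Real time: 585945 / (60000/1001) = 39102063/4000 s.
Target frame: (39102063/4000) × (24000/1001) = 234378.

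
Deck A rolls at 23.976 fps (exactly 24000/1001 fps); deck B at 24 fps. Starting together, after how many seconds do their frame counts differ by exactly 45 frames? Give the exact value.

1876.875 seconds

The gap grows by |24 − 24000/1001| = 24/1001 frames per second.
Time for a 45-frame gap: 45 ÷ (24/1001) = 1876.875 s.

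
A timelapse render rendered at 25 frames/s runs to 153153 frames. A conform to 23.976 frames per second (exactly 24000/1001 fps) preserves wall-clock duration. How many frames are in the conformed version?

Target frames = source frames × (target rate / source rate) = 153153 × (24000/1001)/(25) = 153153 × 960/1001 = 146880.

146880 frames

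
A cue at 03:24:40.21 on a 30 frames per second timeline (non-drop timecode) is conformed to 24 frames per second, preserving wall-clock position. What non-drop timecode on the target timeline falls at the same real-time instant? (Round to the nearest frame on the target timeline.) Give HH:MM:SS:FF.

03:24:40:17

Source frame index: (3×3600 + 24×60 + 40) × 30 + 21 = 368421.
Real time: 368421 / (30) = 122807/10 s.
Target frame: (122807/10) × (24) = 1473684/5 ≈ 294736.800 → 294737.
At 24 labels/s: frame 294737 → 03:24:40:17.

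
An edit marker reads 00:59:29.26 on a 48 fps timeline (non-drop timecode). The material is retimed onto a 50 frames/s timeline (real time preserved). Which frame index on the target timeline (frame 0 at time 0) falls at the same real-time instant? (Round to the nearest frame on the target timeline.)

frame 178477

Source frame index: (0×3600 + 59×60 + 29) × 48 + 26 = 171338.
Real time: 171338 / (48) = 85669/24 s.
Target frame: (85669/24) × (50) = 2141725/12 ≈ 178477.083 → 178477.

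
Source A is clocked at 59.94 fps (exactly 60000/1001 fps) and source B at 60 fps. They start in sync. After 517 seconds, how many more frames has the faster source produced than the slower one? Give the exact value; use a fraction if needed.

A emits 60000/1001 × 517 = 2820000/91 frames; B emits 60 × 517 = 31020.
Difference = 2820/91 frames (≈ 30.9890); B is ahead of A.

2820/91 frames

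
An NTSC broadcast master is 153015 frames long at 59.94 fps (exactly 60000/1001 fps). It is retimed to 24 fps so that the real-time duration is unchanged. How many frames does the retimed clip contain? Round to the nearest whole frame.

61267 frames

Frames at target rate = 153015 × (24) / (60000/1001) = 30633603/500 ≈ 61267.206.
Nearest whole frame: 61267.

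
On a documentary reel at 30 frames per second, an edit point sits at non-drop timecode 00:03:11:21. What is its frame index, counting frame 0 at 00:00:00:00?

Total seconds to the label: (0 × 3600 + 3 × 60 + 11) = 191.
Frame index = 191 × 30 + 21 = 5751.

5751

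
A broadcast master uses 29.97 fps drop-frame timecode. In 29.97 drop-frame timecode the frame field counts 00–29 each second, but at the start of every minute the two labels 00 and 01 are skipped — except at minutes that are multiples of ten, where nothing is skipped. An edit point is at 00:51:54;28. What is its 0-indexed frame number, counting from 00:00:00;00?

Complete 10-minute blocks: 5, each 17982 frames → 89910.
Remaining 1 whole minute in the current block: 1800 + 0 × 1798 = 1800 frames.
Within the current minute: 54 × 30 + 28 − 2 = 1646 (labels ;00/;01 skipped at this minute). Total = 89910 + 1800 + 1646 = 93356.

93356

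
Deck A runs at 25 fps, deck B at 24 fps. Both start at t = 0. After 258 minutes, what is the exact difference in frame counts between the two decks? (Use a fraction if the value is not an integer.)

15480 frames

258 min = 15480 s.
A emits 25 × 15480 = 387000 frames; B emits 24 × 15480 = 371520.
Difference = 15480 frames; B is behind A.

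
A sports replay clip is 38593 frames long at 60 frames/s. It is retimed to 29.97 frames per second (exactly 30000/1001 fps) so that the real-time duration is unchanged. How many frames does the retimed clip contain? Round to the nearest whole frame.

Frames at target rate = 38593 × (30000/1001) / (60) = 19296500/1001 ≈ 19277.223.
Nearest whole frame: 19277.

19277 frames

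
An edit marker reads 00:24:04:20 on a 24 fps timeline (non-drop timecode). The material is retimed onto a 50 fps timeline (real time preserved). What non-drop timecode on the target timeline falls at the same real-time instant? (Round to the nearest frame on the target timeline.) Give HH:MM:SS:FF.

Source frame index: (0×3600 + 24×60 + 4) × 24 + 20 = 34676.
Real time: 34676 / (24) = 8669/6 s.
Target frame: (8669/6) × (50) = 216725/3 ≈ 72241.667 → 72242.
At 50 labels/s: frame 72242 → 00:24:04:42.

00:24:04:42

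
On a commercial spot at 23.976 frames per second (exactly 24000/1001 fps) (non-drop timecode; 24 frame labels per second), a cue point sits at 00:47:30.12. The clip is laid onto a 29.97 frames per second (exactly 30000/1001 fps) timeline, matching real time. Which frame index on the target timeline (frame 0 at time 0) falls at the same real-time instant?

frame 85515

Source frame index: (0×3600 + 47×60 + 30) × 24 + 12 = 68412.
Real time: 68412 / (24000/1001) = 5706701/2000 s.
Target frame: (5706701/2000) × (30000/1001) = 85515.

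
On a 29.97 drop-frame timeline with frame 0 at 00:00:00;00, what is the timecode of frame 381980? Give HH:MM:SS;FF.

03:32:25;12

Ten DF minutes hold 17982 frames, so frame 381980 lies in block 21 (frames 377622–395603) with 4358 frames into that block.
The block's first minute is 1800 frames and the rest 1798 each; 4358 frames reaches minute 2, so 21 × 18 + 2 × 2 = 382 labels have been skipped so far.
Adding those back, label number 381980 + 382 = 382362 at 30 labels/s is 12745 s + 12 f = 3 h 32 min 25 s frame 12, i.e. 03:32:25;12.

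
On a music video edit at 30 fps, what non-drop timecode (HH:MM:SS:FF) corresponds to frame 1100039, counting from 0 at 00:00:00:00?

1100039 ÷ 30 = 36667 full seconds, remainder 29 frames.
36667 s = 10 h 11 min 7 s.
Timecode: 10:11:07:29.

10:11:07:29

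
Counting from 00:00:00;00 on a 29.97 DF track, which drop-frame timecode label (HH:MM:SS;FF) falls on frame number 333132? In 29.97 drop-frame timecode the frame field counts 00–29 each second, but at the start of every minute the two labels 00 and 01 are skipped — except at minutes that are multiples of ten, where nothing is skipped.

03:05:15;16

Ten DF minutes hold 17982 frames, so frame 333132 lies in block 18 (frames 323676–341657) with 9456 frames into that block.
The block's first minute is 1800 frames and the rest 1798 each; 9456 frames reaches minute 5, so 18 × 18 + 5 × 2 = 334 labels have been skipped so far.
Adding those back, label number 333132 + 334 = 333466 at 30 labels/s is 11115 s + 16 f = 3 h 5 min 15 s frame 16, i.e. 03:05:15;16.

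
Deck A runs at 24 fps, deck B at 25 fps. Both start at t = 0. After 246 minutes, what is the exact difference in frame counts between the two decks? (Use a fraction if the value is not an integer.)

246 min = 14760 s.
A emits 24 × 14760 = 354240 frames; B emits 25 × 14760 = 369000.
Difference = 14760 frames; B is ahead of A.

14760 frames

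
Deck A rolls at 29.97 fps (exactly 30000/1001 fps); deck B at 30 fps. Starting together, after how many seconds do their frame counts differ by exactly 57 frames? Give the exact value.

The gap grows by |30 − 30000/1001| = 30/1001 frames per second.
Time for a 57-frame gap: 57 ÷ (30/1001) = 1901.9 s.

1901.9 seconds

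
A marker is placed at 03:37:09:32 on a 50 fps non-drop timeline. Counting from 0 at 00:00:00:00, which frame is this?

Total seconds to the label: (3 × 3600 + 37 × 60 + 9) = 13029.
Frame index = 13029 × 50 + 32 = 651482.

frame 651482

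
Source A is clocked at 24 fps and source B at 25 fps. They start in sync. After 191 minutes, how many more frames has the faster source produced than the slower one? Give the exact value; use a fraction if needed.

11460 frames

191 min = 11460 s.
A emits 24 × 11460 = 275040 frames; B emits 25 × 11460 = 286500.
Difference = 11460 frames; B is ahead of A.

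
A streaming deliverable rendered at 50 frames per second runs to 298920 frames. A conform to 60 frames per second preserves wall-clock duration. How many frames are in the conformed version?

358704 frames

Target frames = source frames × (target rate / source rate) = 298920 × (60)/(50) = 298920 × 6/5 = 358704.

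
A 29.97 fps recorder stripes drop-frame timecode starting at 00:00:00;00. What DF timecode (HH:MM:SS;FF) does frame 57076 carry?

00:31:44;12

Each 10-minute DF block holds 10 × 60 × 30 − 9 × 2 = 17982 frames. 57076 ÷ 17982 → 3 full blocks, remainder 3130.
Within the partial block the first minute is 1800 frames and each further minute 1798, so 1 further minute boundary passed. Total skipped labels = 18 × 3 + 2 × 1 = 56.
Non-drop label index = 57076 + 56 = 57132; at 30 labels/s that is 00:31:44:12, i.e. DF 00:31:44;12.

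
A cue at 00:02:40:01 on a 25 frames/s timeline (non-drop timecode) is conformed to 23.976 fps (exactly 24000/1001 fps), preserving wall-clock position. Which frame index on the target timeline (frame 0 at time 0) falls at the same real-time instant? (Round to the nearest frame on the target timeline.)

frame 3837

Source frame index: (0×3600 + 2×60 + 40) × 25 + 1 = 4001.
Real time: 4001 / (25) = 4001/25 s.
Target frame: (4001/25) × (24000/1001) = 3840960/1001 ≈ 3837.123 → 3837.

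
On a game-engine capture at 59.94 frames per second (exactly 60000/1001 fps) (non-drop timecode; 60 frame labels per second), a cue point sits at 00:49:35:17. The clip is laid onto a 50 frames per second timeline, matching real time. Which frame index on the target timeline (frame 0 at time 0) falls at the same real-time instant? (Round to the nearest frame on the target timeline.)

Source frame index: (0×3600 + 49×60 + 35) × 60 + 17 = 178517.
Real time: 178517 / (60000/1001) = 178695517/60000 s.
Target frame: (178695517/60000) × (50) = 178695517/1200 ≈ 148912.931 → 148913.

frame 148913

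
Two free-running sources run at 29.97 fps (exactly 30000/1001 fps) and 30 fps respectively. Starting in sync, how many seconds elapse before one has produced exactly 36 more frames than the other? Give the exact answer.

1201.2 seconds

The gap grows by |30 − 30000/1001| = 30/1001 frames per second.
Time for a 36-frame gap: 36 ÷ (30/1001) = 1201.2 s.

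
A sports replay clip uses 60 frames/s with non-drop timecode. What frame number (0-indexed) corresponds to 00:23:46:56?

frame 85616

Total seconds to the label: (0 × 3600 + 23 × 60 + 46) = 1426.
Frame index = 1426 × 60 + 56 = 85616.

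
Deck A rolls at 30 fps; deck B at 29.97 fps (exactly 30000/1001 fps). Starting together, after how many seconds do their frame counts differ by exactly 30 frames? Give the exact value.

The gap grows by |30000/1001 − 30| = 30/1001 frames per second.
Time for a 30-frame gap: 30 ÷ (30/1001) = 1001 s.

1001 seconds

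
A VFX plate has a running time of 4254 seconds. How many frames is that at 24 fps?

102096 frames

Frames = 4254 × 24 = 102096.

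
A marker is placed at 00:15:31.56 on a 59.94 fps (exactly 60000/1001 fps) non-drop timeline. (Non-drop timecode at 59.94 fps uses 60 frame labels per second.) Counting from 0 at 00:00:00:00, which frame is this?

Total seconds to the label: (0 × 3600 + 15 × 60 + 31) = 931.
Frame index = 931 × 60 + 56 = 55916.

55916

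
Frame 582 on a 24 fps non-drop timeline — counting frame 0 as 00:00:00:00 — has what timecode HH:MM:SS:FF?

00:00:24:06

582 ÷ 24 = 24 full seconds, remainder 6 frames.
24 s = 0 h 0 min 24 s.
Timecode: 00:00:24:06.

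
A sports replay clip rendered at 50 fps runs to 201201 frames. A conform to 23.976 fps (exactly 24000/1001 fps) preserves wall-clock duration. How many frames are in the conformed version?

Target frames = source frames × (target rate / source rate) = 201201 × (24000/1001)/(50) = 201201 × 480/1001 = 96480.

96480 frames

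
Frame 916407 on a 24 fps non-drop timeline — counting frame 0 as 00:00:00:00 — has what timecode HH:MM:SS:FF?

10:36:23:15

916407 ÷ 24 = 38183 full seconds, remainder 15 frames.
38183 s = 10 h 36 min 23 s.
Timecode: 10:36:23:15.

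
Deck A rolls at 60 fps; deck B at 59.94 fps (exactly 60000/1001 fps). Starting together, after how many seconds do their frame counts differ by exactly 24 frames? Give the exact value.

400.4 seconds

The gap grows by |60000/1001 − 60| = 60/1001 frames per second.
Time for a 24-frame gap: 24 ÷ (60/1001) = 400.4 s.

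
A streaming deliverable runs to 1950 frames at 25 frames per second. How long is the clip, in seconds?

Running time = 1950 / (25) = 78 s.

78 seconds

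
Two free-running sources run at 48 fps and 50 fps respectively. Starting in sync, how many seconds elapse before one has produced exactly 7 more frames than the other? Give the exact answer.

The gap grows by |50 − 48| = 2 frames per second.
Time for a 7-frame gap: 7 ÷ (2) = 3.5 s.

3.5 seconds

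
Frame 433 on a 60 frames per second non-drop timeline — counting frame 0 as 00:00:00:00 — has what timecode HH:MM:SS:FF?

00:00:07:13

433 ÷ 60 = 7 full seconds, remainder 13 frames.
7 s = 0 h 0 min 7 s.
Timecode: 00:00:07:13.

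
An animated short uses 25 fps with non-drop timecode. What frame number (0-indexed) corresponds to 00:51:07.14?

Total seconds to the label: (0 × 3600 + 51 × 60 + 7) = 3067.
Frame index = 3067 × 25 + 14 = 76689.

frame 76689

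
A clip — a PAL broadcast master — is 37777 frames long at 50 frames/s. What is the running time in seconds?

755.54 seconds

Running time = 37777 / (50) = 755.54 s.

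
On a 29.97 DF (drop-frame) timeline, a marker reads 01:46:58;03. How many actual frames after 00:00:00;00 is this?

As if non-drop at 30 labels/s: (1 × 3600 + 46 × 60 + 58) × 30 + 3 = 192543.
Minute boundaries passed: 106; those not divisible by 10: 106 − 10 = 96; dropped labels = 2 × 96 = 192.
Actual frame index = 192543 − 192 = 192351.

192351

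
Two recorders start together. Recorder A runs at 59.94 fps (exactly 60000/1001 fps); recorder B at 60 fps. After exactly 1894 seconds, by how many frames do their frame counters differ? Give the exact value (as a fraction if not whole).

113640/1001 frames

A emits 60000/1001 × 1894 = 113640000/1001 frames; B emits 60 × 1894 = 113640.
Difference = 113640/1001 frames (≈ 113.5265); B is ahead of A.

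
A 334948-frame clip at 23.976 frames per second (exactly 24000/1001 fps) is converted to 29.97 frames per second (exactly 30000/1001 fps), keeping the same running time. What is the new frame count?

Target frames = source frames × (target rate / source rate) = 334948 × (30000/1001)/(24000/1001) = 334948 × 5/4 = 418685.

418685 frames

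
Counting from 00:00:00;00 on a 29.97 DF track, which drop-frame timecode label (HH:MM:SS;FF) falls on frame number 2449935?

Each 10-minute DF block holds 10 × 60 × 30 − 9 × 2 = 17982 frames. 2449935 ÷ 17982 → 136 full blocks, remainder 4383.
Within the partial block the first minute is 1800 frames and each further minute 1798, so 2 further minute boundaries passed. Total skipped labels = 18 × 136 + 2 × 2 = 2452.
Non-drop label index = 2449935 + 2452 = 2452387; at 30 labels/s that is 22:42:26:07, i.e. DF 22:42:26;07.

22:42:26;07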